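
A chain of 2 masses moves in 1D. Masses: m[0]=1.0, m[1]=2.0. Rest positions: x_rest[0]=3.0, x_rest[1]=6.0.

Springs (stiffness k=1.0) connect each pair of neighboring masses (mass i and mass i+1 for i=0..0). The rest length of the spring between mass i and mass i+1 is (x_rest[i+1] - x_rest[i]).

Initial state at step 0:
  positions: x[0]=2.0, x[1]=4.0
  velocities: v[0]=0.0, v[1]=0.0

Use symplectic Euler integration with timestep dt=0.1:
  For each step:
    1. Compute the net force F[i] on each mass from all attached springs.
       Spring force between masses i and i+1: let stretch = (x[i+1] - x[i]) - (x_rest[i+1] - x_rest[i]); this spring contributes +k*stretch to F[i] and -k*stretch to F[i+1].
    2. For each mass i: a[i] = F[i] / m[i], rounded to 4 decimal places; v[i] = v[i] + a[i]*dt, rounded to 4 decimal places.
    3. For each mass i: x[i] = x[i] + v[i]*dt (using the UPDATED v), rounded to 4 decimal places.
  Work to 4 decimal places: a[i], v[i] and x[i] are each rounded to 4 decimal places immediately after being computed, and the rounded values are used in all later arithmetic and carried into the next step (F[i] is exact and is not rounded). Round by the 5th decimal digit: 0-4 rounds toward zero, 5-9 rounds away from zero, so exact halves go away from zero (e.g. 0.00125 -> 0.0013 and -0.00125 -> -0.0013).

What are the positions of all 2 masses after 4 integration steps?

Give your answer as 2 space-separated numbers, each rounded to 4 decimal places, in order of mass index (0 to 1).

Step 0: x=[2.0000 4.0000] v=[0.0000 0.0000]
Step 1: x=[1.9900 4.0050] v=[-0.1000 0.0500]
Step 2: x=[1.9702 4.0149] v=[-0.1985 0.0993]
Step 3: x=[1.9408 4.0296] v=[-0.2940 0.1471]
Step 4: x=[1.9023 4.0489] v=[-0.3851 0.1927]

Answer: 1.9023 4.0489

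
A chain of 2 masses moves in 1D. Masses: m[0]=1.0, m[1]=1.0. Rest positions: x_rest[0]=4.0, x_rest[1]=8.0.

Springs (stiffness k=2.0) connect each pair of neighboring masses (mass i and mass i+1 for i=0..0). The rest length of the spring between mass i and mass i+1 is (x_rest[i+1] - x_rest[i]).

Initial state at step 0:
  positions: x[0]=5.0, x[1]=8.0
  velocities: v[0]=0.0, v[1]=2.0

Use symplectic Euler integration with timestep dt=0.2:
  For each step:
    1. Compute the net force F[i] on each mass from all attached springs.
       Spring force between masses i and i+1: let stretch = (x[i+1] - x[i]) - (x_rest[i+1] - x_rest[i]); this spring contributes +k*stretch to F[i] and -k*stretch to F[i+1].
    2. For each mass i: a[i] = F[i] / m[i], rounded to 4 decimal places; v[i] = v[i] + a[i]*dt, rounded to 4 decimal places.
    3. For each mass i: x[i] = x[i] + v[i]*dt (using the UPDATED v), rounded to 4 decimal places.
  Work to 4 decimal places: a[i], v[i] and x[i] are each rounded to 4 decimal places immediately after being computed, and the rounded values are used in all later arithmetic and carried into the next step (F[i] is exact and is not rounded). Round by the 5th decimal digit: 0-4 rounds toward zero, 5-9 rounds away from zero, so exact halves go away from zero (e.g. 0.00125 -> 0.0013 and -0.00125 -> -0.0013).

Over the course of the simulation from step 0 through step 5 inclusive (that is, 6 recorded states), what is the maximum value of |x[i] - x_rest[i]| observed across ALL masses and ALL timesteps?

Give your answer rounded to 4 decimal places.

Answer: 2.2675

Derivation:
Step 0: x=[5.0000 8.0000] v=[0.0000 2.0000]
Step 1: x=[4.9200 8.4800] v=[-0.4000 2.4000]
Step 2: x=[4.8048 8.9952] v=[-0.5760 2.5760]
Step 3: x=[4.7048 9.4952] v=[-0.4998 2.4998]
Step 4: x=[4.6681 9.9319] v=[-0.1836 2.1836]
Step 5: x=[4.7325 10.2675] v=[0.3219 1.6781]
Max displacement = 2.2675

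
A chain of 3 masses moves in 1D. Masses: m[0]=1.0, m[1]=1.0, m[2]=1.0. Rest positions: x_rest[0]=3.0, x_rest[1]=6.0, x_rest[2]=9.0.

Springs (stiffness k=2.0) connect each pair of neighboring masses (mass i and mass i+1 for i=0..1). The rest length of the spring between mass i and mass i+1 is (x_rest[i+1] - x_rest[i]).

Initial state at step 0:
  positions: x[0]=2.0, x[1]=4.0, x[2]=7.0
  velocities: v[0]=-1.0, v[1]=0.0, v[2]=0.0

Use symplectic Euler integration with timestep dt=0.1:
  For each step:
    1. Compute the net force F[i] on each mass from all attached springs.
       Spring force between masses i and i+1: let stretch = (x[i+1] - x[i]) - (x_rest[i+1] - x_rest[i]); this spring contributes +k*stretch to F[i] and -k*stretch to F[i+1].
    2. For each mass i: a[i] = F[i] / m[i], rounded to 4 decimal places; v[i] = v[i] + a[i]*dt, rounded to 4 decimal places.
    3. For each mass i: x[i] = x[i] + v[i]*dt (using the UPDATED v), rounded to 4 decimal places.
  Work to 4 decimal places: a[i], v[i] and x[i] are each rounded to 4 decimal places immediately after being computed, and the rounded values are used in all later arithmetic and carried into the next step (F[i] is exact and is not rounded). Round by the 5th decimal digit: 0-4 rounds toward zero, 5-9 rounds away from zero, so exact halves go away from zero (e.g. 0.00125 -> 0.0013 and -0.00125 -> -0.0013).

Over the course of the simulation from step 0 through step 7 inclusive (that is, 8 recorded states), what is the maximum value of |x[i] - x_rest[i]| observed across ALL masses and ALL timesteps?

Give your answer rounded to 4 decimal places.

Step 0: x=[2.0000 4.0000 7.0000] v=[-1.0000 0.0000 0.0000]
Step 1: x=[1.8800 4.0200 7.0000] v=[-1.2000 0.2000 0.0000]
Step 2: x=[1.7428 4.0568 7.0004] v=[-1.3720 0.3680 0.0040]
Step 3: x=[1.5919 4.1062 7.0019] v=[-1.5092 0.4939 0.0153]
Step 4: x=[1.4313 4.1632 7.0055] v=[-1.6063 0.5702 0.0362]
Step 5: x=[1.2653 4.2224 7.0123] v=[-1.6599 0.5923 0.0677]
Step 6: x=[1.0985 4.2783 7.0233] v=[-1.6685 0.5589 0.1097]
Step 7: x=[0.9353 4.3255 7.0394] v=[-1.6325 0.4719 0.1607]
Max displacement = 2.0647

Answer: 2.0647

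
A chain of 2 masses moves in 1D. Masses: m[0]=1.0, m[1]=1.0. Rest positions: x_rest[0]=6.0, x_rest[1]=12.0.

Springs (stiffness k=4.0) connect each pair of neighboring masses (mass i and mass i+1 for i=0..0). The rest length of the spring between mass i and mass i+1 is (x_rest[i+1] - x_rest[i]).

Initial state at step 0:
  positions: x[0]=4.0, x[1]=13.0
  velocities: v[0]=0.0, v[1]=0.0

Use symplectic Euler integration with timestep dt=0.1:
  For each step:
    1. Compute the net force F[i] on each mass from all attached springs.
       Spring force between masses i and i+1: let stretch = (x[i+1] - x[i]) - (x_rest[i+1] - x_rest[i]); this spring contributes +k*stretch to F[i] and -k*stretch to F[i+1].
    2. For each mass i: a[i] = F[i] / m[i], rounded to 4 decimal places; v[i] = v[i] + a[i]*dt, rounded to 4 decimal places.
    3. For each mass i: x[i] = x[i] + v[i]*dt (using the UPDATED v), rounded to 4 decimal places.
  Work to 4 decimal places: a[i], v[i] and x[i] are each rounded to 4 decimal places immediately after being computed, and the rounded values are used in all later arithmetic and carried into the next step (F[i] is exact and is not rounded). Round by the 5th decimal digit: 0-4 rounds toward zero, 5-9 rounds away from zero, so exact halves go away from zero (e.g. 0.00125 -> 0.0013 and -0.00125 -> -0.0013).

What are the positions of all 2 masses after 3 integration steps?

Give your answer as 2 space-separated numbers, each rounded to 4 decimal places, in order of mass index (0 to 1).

Answer: 4.6728 12.3272

Derivation:
Step 0: x=[4.0000 13.0000] v=[0.0000 0.0000]
Step 1: x=[4.1200 12.8800] v=[1.2000 -1.2000]
Step 2: x=[4.3504 12.6496] v=[2.3040 -2.3040]
Step 3: x=[4.6728 12.3272] v=[3.2237 -3.2237]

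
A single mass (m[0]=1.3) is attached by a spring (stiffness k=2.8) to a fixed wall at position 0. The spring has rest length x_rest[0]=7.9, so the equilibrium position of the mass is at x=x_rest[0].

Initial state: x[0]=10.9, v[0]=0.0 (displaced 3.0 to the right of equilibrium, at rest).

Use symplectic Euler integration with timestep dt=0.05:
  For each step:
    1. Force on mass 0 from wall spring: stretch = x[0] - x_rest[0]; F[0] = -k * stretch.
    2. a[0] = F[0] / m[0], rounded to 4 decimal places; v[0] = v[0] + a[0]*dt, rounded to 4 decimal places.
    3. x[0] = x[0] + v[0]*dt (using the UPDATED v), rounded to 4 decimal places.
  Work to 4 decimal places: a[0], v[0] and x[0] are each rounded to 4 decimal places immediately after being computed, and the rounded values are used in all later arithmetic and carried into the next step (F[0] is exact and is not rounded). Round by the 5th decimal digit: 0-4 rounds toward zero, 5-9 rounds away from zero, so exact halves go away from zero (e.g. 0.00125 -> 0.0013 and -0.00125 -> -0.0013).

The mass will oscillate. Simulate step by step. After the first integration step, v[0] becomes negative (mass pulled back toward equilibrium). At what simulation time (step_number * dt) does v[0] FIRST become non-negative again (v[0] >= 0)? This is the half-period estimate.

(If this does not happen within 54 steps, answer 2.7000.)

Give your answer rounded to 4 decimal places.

Step 0: x=[10.9000] v=[0.0000]
Step 1: x=[10.8838] v=[-0.3231]
Step 2: x=[10.8516] v=[-0.6444]
Step 3: x=[10.8035] v=[-0.9623]
Step 4: x=[10.7398] v=[-1.2750]
Step 5: x=[10.6608] v=[-1.5808]
Step 6: x=[10.5669] v=[-1.8781]
Step 7: x=[10.4586] v=[-2.1653]
Step 8: x=[10.3366] v=[-2.4408]
Step 9: x=[10.2014] v=[-2.7032]
Step 10: x=[10.0539] v=[-2.9510]
Step 11: x=[9.8948] v=[-3.1830]
Step 12: x=[9.7249] v=[-3.3978]
Step 13: x=[9.5452] v=[-3.5943]
Step 14: x=[9.3566] v=[-3.7715]
Step 15: x=[9.1602] v=[-3.9284]
Step 16: x=[8.9570] v=[-4.0641]
Step 17: x=[8.7481] v=[-4.1779]
Step 18: x=[8.5346] v=[-4.2692]
Step 19: x=[8.3177] v=[-4.3375]
Step 20: x=[8.0986] v=[-4.3825]
Step 21: x=[7.8784] v=[-4.4039]
Step 22: x=[7.6583] v=[-4.4016]
Step 23: x=[7.4395] v=[-4.3756]
Step 24: x=[7.2232] v=[-4.3260]
Step 25: x=[7.0105] v=[-4.2531]
Step 26: x=[6.8026] v=[-4.1573]
Step 27: x=[6.6006] v=[-4.0391]
Step 28: x=[6.4056] v=[-3.8992]
Step 29: x=[6.2187] v=[-3.7383]
Step 30: x=[6.0408] v=[-3.5572]
Step 31: x=[5.8730] v=[-3.3570]
Step 32: x=[5.7161] v=[-3.1387]
Step 33: x=[5.5709] v=[-2.9035]
Step 34: x=[5.4383] v=[-2.6527]
Step 35: x=[5.3189] v=[-2.3876]
Step 36: x=[5.2134] v=[-2.1096]
Step 37: x=[5.1224] v=[-1.8203]
Step 38: x=[5.0463] v=[-1.5212]
Step 39: x=[4.9856] v=[-1.2139]
Step 40: x=[4.9406] v=[-0.9000]
Step 41: x=[4.9115] v=[-0.5813]
Step 42: x=[4.8985] v=[-0.2595]
Step 43: x=[4.9017] v=[0.0637]
First v>=0 after going negative at step 43, time=2.1500

Answer: 2.1500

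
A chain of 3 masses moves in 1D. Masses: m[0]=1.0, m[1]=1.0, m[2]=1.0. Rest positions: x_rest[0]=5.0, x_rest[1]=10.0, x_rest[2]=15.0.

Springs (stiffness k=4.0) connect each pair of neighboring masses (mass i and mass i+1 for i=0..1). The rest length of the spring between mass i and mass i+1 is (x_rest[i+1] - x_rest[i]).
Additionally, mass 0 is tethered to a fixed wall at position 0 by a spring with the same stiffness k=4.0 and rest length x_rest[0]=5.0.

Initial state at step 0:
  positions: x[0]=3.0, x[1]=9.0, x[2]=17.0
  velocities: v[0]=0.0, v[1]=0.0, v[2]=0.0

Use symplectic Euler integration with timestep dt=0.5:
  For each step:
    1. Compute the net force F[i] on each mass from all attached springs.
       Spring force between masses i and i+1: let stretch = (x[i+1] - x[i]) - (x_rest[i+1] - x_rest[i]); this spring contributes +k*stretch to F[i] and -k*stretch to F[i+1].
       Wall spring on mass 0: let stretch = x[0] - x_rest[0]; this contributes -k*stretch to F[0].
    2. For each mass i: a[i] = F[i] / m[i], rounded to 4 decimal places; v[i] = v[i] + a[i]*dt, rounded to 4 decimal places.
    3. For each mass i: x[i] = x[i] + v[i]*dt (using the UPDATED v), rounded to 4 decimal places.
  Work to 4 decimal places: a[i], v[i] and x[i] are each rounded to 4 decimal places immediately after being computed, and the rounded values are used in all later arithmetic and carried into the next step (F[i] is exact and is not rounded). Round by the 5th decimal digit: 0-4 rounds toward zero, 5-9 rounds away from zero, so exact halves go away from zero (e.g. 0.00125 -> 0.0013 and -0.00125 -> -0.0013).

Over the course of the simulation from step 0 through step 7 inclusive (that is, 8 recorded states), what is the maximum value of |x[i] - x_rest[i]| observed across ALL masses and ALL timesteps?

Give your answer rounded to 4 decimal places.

Answer: 3.0000

Derivation:
Step 0: x=[3.0000 9.0000 17.0000] v=[0.0000 0.0000 0.0000]
Step 1: x=[6.0000 11.0000 14.0000] v=[6.0000 4.0000 -6.0000]
Step 2: x=[8.0000 11.0000 13.0000] v=[4.0000 0.0000 -2.0000]
Step 3: x=[5.0000 10.0000 15.0000] v=[-6.0000 -2.0000 4.0000]
Step 4: x=[2.0000 9.0000 17.0000] v=[-6.0000 -2.0000 4.0000]
Step 5: x=[4.0000 9.0000 16.0000] v=[4.0000 0.0000 -2.0000]
Step 6: x=[7.0000 11.0000 13.0000] v=[6.0000 4.0000 -6.0000]
Step 7: x=[7.0000 11.0000 13.0000] v=[0.0000 0.0000 0.0000]
Max displacement = 3.0000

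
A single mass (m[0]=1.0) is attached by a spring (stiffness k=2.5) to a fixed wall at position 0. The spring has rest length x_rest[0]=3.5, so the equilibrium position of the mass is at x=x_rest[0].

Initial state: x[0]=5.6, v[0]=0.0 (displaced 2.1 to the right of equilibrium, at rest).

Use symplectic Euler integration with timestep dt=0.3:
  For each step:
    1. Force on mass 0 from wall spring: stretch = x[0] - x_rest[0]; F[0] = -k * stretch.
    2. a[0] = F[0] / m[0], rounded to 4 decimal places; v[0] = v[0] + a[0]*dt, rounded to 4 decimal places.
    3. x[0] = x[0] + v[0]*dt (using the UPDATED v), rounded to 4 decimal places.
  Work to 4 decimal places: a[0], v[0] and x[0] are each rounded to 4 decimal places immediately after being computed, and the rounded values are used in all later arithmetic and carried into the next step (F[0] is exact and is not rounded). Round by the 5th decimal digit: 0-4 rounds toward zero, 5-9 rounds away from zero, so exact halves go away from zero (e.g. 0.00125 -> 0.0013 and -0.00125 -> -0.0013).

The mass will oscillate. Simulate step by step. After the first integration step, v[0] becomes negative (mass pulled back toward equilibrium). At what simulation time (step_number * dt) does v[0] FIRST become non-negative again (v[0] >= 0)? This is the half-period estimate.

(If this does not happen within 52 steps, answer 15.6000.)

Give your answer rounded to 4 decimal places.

Step 0: x=[5.6000] v=[0.0000]
Step 1: x=[5.1275] v=[-1.5750]
Step 2: x=[4.2888] v=[-2.7956]
Step 3: x=[3.2726] v=[-3.3872]
Step 4: x=[2.3076] v=[-3.2167]
Step 5: x=[1.6109] v=[-2.3224]
Step 6: x=[1.3392] v=[-0.9056]
Step 7: x=[1.5537] v=[0.7150]
First v>=0 after going negative at step 7, time=2.1000

Answer: 2.1000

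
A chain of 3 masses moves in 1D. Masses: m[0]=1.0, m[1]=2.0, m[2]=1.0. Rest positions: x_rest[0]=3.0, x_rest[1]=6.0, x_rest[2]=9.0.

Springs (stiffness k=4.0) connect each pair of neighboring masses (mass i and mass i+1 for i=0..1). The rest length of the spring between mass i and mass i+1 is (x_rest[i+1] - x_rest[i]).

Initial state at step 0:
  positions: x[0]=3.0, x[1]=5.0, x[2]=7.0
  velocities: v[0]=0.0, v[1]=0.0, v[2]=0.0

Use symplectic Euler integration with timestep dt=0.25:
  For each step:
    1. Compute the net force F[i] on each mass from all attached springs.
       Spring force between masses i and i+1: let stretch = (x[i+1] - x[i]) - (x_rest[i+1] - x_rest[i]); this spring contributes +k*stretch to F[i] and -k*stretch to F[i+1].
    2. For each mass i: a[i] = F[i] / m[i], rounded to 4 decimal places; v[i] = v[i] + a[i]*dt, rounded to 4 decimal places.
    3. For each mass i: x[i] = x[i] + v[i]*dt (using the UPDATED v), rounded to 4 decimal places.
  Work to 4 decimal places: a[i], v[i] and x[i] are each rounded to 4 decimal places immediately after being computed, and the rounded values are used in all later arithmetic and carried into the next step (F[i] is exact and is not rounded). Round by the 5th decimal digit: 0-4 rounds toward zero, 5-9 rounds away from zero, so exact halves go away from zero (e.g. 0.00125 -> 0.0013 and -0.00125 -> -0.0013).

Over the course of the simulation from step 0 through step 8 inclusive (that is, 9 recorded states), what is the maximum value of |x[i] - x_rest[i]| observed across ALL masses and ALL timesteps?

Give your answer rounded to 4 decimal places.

Answer: 2.0222

Derivation:
Step 0: x=[3.0000 5.0000 7.0000] v=[0.0000 0.0000 0.0000]
Step 1: x=[2.7500 5.0000 7.2500] v=[-1.0000 0.0000 1.0000]
Step 2: x=[2.3125 5.0000 7.6875] v=[-1.7500 0.0000 1.7500]
Step 3: x=[1.7969 5.0000 8.2031] v=[-2.0625 0.0000 2.0625]
Step 4: x=[1.3321 5.0000 8.6680] v=[-1.8594 0.0000 1.8594]
Step 5: x=[1.0342 5.0000 8.9659] v=[-1.1915 0.0001 1.1914]
Step 6: x=[0.9778 5.0001 9.0223] v=[-0.2257 0.0002 0.2255]
Step 7: x=[1.1770 5.0002 8.8231] v=[0.7966 0.0002 -0.7967]
Step 8: x=[1.5820 5.0002 8.4182] v=[1.6198 0.0001 -1.6196]
Max displacement = 2.0222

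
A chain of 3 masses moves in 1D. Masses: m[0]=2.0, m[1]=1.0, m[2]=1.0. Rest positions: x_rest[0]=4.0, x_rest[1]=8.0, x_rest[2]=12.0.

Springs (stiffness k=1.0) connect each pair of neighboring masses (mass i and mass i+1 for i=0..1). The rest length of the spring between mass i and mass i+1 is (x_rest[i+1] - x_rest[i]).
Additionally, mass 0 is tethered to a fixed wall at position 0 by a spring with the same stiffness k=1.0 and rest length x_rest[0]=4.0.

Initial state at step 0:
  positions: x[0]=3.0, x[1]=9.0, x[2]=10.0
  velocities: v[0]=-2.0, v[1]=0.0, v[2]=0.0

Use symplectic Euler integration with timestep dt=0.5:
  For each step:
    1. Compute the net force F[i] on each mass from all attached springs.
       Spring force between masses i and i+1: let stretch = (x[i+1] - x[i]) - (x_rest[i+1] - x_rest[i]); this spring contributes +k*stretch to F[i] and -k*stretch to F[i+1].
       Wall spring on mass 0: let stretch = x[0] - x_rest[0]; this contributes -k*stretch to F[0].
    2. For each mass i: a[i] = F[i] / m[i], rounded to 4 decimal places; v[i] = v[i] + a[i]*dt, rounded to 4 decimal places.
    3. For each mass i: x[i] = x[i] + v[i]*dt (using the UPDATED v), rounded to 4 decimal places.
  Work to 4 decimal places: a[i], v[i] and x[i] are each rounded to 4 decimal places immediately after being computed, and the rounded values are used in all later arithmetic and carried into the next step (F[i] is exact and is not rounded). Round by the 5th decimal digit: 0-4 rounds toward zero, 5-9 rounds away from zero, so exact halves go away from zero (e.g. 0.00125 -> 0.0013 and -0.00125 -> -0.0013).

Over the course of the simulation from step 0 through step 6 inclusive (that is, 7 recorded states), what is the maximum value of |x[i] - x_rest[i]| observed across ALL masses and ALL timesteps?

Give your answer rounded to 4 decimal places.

Answer: 3.4462

Derivation:
Step 0: x=[3.0000 9.0000 10.0000] v=[-2.0000 0.0000 0.0000]
Step 1: x=[2.3750 7.7500 10.7500] v=[-1.2500 -2.5000 1.5000]
Step 2: x=[2.1250 5.9063 11.7500] v=[-0.5000 -3.6875 2.0000]
Step 3: x=[2.0821 4.5782 12.2891] v=[-0.0859 -2.6563 1.0782]
Step 4: x=[2.0909 4.5538 11.9005] v=[0.0176 -0.0489 -0.7773]
Step 5: x=[2.1462 5.7503 10.6752] v=[0.1106 2.3930 -2.4507]
Step 6: x=[2.3838 7.2770 9.2186] v=[0.4751 3.0534 -2.9132]
Max displacement = 3.4462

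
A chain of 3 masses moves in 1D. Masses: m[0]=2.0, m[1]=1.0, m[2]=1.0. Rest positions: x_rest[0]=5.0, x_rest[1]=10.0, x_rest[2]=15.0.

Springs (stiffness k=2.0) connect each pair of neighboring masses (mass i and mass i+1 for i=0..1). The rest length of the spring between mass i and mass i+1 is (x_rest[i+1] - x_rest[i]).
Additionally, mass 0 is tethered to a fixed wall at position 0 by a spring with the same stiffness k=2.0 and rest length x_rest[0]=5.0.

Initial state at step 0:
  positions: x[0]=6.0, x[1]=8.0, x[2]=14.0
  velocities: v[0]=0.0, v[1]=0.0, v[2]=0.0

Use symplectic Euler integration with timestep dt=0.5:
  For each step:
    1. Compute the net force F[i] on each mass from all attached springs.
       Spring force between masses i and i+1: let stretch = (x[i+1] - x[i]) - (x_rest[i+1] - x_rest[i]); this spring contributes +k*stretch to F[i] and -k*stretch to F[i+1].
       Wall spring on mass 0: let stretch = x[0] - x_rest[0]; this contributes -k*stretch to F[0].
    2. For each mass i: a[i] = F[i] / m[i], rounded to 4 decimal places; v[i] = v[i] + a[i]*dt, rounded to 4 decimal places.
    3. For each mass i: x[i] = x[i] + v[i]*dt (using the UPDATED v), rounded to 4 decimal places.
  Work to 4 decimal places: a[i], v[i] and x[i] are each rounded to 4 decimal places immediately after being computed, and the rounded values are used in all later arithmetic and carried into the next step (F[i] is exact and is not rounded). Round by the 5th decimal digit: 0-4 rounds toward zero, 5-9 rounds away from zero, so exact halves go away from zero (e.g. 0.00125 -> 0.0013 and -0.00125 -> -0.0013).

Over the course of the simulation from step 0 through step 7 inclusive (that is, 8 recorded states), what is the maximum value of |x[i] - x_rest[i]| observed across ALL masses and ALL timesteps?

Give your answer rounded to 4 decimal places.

Step 0: x=[6.0000 8.0000 14.0000] v=[0.0000 0.0000 0.0000]
Step 1: x=[5.0000 10.0000 13.5000] v=[-2.0000 4.0000 -1.0000]
Step 2: x=[4.0000 11.2500 13.7500] v=[-2.0000 2.5000 0.5000]
Step 3: x=[3.8125 10.1250 15.2500] v=[-0.3750 -2.2500 3.0000]
Step 4: x=[4.2500 8.4063 16.6875] v=[0.8750 -3.4375 2.8750]
Step 5: x=[4.6641 8.7500 16.4844] v=[0.8282 0.6874 -0.4062]
Step 6: x=[4.9337 10.9180 14.9141] v=[0.5391 4.3359 -3.1406]
Step 7: x=[5.4659 12.0919 13.8458] v=[1.0644 2.3477 -2.1367]
Max displacement = 2.0919

Answer: 2.0919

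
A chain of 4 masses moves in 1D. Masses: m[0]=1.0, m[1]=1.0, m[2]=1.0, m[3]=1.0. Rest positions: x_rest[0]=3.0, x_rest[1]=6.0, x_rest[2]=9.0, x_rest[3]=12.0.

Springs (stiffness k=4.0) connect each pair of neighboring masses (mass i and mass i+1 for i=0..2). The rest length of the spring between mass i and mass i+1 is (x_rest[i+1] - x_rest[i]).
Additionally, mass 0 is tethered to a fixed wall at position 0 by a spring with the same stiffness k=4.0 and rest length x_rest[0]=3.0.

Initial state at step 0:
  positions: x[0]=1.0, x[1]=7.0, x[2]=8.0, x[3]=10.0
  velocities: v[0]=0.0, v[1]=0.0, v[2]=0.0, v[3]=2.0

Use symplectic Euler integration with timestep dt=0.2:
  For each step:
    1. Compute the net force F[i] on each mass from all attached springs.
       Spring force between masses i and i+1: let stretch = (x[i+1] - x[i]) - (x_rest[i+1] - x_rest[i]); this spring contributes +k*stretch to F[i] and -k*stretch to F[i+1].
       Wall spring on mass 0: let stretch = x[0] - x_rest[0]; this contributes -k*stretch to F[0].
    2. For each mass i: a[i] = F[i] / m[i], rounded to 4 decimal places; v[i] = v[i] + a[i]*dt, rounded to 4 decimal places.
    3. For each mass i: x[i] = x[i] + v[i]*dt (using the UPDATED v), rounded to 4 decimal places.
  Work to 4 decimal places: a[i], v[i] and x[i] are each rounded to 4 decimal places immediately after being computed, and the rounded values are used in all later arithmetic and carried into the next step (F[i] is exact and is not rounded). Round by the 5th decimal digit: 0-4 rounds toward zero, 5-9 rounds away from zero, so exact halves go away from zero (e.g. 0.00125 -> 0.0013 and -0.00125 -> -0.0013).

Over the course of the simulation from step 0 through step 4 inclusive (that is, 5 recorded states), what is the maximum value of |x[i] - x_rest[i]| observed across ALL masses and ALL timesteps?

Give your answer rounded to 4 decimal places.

Answer: 2.2044

Derivation:
Step 0: x=[1.0000 7.0000 8.0000 10.0000] v=[0.0000 0.0000 0.0000 2.0000]
Step 1: x=[1.8000 6.2000 8.1600 10.5600] v=[4.0000 -4.0000 0.8000 2.8000]
Step 2: x=[3.0160 5.0096 8.3904 11.2160] v=[6.0800 -5.9520 1.1520 3.2800]
Step 3: x=[4.0684 4.0412 8.5320 11.8999] v=[5.2621 -4.8422 0.7078 3.4195]
Step 4: x=[4.4655 3.7956 8.4939 12.5249] v=[1.9856 -1.2278 -0.1905 3.1252]
Max displacement = 2.2044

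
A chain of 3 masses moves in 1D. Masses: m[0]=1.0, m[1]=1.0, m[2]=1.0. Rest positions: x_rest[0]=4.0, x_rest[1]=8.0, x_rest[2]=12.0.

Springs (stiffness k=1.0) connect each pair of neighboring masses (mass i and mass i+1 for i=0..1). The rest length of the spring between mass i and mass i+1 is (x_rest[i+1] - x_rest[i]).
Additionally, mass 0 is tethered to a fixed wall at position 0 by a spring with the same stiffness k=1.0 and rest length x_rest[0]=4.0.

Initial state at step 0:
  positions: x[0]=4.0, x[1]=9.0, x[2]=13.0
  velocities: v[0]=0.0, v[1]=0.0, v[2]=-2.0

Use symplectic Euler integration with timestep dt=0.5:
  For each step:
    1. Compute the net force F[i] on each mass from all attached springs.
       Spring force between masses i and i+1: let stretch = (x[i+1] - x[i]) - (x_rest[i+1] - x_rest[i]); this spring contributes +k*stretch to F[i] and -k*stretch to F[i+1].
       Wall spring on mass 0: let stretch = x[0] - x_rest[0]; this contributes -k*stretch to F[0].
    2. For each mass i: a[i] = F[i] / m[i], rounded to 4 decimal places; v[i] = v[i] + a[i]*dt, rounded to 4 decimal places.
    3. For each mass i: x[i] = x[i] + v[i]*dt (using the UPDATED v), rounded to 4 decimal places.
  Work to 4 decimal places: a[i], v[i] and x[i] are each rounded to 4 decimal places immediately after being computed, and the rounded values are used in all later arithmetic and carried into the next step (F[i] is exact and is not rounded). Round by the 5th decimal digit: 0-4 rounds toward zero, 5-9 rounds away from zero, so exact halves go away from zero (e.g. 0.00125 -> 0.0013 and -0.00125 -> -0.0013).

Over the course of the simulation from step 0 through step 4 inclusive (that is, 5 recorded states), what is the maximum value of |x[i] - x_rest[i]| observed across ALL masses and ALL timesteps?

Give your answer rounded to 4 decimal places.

Step 0: x=[4.0000 9.0000 13.0000] v=[0.0000 0.0000 -2.0000]
Step 1: x=[4.2500 8.7500 12.0000] v=[0.5000 -0.5000 -2.0000]
Step 2: x=[4.5625 8.1875 11.1875] v=[0.6250 -1.1250 -1.6250]
Step 3: x=[4.6407 7.4688 10.6250] v=[0.1563 -1.4375 -1.1250]
Step 4: x=[4.2657 6.8321 10.2735] v=[-0.7500 -1.2735 -0.7031]
Max displacement = 1.7265

Answer: 1.7265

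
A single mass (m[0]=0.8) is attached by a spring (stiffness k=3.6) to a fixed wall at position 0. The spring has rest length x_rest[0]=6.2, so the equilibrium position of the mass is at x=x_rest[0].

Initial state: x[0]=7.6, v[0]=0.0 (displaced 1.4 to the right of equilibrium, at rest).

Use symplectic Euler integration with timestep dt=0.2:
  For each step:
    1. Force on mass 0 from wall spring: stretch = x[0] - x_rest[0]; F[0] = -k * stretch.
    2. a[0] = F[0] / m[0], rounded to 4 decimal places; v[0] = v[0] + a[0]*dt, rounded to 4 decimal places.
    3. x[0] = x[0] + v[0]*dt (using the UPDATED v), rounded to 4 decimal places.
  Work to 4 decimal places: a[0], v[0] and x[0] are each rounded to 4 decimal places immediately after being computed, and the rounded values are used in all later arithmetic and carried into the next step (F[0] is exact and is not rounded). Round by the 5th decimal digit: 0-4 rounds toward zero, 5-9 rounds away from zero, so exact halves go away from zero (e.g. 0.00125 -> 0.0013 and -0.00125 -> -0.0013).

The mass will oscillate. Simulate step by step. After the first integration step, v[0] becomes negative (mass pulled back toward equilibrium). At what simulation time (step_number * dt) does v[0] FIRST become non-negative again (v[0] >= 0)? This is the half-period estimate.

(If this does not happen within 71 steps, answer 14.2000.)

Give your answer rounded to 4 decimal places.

Step 0: x=[7.6000] v=[0.0000]
Step 1: x=[7.3480] v=[-1.2600]
Step 2: x=[6.8894] v=[-2.2932]
Step 3: x=[6.3067] v=[-2.9137]
Step 4: x=[5.7048] v=[-3.0097]
Step 5: x=[5.1920] v=[-2.5640]
Step 6: x=[4.8606] v=[-1.6568]
Step 7: x=[4.7703] v=[-0.4513]
Step 8: x=[4.9374] v=[0.8354]
First v>=0 after going negative at step 8, time=1.6000

Answer: 1.6000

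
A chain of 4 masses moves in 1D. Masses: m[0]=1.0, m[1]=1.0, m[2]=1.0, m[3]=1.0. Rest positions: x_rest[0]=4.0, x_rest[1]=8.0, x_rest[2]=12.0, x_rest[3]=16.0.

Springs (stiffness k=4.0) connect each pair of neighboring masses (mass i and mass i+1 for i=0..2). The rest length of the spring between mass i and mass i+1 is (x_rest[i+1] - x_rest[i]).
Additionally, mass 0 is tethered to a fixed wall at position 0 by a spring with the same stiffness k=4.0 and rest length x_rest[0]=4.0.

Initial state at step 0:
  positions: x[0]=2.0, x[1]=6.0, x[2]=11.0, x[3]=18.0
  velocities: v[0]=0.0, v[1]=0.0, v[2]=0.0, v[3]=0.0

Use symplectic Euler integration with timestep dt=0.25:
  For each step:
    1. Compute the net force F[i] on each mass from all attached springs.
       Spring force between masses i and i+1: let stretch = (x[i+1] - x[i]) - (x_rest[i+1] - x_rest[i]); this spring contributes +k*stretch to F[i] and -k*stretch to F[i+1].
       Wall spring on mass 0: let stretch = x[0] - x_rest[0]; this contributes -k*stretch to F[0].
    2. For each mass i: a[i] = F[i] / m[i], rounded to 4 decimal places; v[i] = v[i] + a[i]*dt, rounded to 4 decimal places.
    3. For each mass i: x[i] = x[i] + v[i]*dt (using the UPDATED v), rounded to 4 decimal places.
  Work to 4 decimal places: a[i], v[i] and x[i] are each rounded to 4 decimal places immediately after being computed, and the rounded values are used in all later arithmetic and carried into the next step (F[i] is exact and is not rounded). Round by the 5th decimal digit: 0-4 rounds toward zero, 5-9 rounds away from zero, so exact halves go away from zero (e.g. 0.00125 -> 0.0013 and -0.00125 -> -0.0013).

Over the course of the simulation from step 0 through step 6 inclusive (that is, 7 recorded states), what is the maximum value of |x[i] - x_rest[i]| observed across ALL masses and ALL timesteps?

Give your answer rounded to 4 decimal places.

Step 0: x=[2.0000 6.0000 11.0000 18.0000] v=[0.0000 0.0000 0.0000 0.0000]
Step 1: x=[2.5000 6.2500 11.5000 17.2500] v=[2.0000 1.0000 2.0000 -3.0000]
Step 2: x=[3.3125 6.8750 12.1250 16.0625] v=[3.2500 2.5000 2.5000 -4.7500]
Step 3: x=[4.1875 7.9219 12.4219 14.8906] v=[3.5000 4.1875 1.1875 -4.6875]
Step 4: x=[4.9492 9.1602 12.2110 14.1016] v=[3.0469 4.9531 -0.8438 -3.1562]
Step 5: x=[5.5264 10.1084 11.7100 13.8399] v=[2.3087 3.7929 -2.0040 -1.0468]
Step 6: x=[5.8675 10.3115 11.3411 14.0457] v=[1.3643 0.8125 -1.4757 0.8233]
Max displacement = 2.3115

Answer: 2.3115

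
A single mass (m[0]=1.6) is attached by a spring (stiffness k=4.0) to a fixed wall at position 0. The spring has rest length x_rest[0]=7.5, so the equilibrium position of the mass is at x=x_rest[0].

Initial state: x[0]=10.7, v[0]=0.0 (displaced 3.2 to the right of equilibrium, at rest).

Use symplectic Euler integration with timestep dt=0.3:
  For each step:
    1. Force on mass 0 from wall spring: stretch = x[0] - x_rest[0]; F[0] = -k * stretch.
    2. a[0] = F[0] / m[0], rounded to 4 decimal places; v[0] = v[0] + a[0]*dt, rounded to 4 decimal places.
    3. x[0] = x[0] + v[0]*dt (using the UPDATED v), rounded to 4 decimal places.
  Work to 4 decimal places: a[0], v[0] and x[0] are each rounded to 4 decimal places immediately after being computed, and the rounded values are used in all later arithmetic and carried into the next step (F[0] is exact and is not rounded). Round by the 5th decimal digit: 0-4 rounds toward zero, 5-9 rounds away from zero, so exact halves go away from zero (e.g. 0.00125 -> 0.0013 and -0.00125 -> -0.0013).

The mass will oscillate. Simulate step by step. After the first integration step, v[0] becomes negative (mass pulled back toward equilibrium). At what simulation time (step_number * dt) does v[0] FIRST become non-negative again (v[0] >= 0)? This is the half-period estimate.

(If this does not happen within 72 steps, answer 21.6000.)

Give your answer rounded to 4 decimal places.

Answer: 2.1000

Derivation:
Step 0: x=[10.7000] v=[0.0000]
Step 1: x=[9.9800] v=[-2.4000]
Step 2: x=[8.7020] v=[-4.2600]
Step 3: x=[7.1536] v=[-5.1615]
Step 4: x=[5.6831] v=[-4.9017]
Step 5: x=[4.6214] v=[-3.5390]
Step 6: x=[4.2074] v=[-1.3801]
Step 7: x=[4.5342] v=[1.0894]
First v>=0 after going negative at step 7, time=2.1000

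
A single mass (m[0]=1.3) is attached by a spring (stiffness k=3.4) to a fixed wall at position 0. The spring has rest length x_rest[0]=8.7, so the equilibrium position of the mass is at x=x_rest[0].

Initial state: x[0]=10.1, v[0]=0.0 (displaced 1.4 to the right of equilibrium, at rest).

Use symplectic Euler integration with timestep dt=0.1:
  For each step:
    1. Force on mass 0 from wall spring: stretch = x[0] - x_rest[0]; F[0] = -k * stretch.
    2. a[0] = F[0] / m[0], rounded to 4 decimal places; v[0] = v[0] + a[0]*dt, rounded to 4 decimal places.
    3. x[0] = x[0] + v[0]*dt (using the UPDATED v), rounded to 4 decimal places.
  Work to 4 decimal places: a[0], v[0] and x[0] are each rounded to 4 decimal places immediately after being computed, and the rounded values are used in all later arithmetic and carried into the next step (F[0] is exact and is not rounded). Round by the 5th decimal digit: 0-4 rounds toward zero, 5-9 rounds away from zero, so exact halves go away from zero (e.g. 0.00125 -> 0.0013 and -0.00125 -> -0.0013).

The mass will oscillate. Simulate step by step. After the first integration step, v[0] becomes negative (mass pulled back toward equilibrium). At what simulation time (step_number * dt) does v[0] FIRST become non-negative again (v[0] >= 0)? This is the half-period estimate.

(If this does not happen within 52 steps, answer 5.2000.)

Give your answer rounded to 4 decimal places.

Answer: 2.0000

Derivation:
Step 0: x=[10.1000] v=[0.0000]
Step 1: x=[10.0634] v=[-0.3662]
Step 2: x=[9.9911] v=[-0.7228]
Step 3: x=[9.8851] v=[-1.0605]
Step 4: x=[9.7481] v=[-1.3705]
Step 5: x=[9.5836] v=[-1.6446]
Step 6: x=[9.3960] v=[-1.8757]
Step 7: x=[9.1902] v=[-2.0577]
Step 8: x=[8.9716] v=[-2.1859]
Step 9: x=[8.7459] v=[-2.2569]
Step 10: x=[8.5190] v=[-2.2689]
Step 11: x=[8.2968] v=[-2.2216]
Step 12: x=[8.0852] v=[-2.1162]
Step 13: x=[7.8897] v=[-1.9554]
Step 14: x=[7.7154] v=[-1.7435]
Step 15: x=[7.5668] v=[-1.4860]
Step 16: x=[7.4478] v=[-1.1896]
Step 17: x=[7.3616] v=[-0.8621]
Step 18: x=[7.3104] v=[-0.5121]
Step 19: x=[7.2955] v=[-0.1487]
Step 20: x=[7.3174] v=[0.2186]
First v>=0 after going negative at step 20, time=2.0000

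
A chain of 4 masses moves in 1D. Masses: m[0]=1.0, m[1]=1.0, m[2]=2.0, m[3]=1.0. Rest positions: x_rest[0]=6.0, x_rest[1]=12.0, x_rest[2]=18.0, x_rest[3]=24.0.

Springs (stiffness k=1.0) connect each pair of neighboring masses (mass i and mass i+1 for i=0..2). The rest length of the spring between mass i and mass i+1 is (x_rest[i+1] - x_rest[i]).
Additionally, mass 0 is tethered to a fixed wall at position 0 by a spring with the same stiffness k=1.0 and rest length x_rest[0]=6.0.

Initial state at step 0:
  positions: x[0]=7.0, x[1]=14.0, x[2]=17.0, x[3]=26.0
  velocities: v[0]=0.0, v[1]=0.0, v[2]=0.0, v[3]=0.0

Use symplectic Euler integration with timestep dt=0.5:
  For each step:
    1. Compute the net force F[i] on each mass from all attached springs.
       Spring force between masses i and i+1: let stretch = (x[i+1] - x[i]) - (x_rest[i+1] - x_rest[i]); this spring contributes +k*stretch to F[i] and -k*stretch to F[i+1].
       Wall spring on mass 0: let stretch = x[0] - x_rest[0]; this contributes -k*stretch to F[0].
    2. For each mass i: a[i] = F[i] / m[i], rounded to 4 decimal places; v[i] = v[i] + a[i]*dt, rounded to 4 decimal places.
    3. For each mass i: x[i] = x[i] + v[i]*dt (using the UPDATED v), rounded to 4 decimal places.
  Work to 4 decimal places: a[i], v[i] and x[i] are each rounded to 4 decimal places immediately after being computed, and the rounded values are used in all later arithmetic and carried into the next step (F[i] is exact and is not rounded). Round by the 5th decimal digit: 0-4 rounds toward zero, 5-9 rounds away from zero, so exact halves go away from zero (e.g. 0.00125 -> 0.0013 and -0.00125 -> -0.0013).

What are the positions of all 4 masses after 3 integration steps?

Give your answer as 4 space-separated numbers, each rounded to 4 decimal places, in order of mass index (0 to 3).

Step 0: x=[7.0000 14.0000 17.0000 26.0000] v=[0.0000 0.0000 0.0000 0.0000]
Step 1: x=[7.0000 13.0000 17.7500 25.2500] v=[0.0000 -2.0000 1.5000 -1.5000]
Step 2: x=[6.7500 11.6875 18.8438 24.1250] v=[-0.5000 -2.6250 2.1875 -2.2500]
Step 3: x=[6.0469 10.9297 19.7032 23.1797] v=[-1.4063 -1.5156 1.7187 -1.8906]

Answer: 6.0469 10.9297 19.7032 23.1797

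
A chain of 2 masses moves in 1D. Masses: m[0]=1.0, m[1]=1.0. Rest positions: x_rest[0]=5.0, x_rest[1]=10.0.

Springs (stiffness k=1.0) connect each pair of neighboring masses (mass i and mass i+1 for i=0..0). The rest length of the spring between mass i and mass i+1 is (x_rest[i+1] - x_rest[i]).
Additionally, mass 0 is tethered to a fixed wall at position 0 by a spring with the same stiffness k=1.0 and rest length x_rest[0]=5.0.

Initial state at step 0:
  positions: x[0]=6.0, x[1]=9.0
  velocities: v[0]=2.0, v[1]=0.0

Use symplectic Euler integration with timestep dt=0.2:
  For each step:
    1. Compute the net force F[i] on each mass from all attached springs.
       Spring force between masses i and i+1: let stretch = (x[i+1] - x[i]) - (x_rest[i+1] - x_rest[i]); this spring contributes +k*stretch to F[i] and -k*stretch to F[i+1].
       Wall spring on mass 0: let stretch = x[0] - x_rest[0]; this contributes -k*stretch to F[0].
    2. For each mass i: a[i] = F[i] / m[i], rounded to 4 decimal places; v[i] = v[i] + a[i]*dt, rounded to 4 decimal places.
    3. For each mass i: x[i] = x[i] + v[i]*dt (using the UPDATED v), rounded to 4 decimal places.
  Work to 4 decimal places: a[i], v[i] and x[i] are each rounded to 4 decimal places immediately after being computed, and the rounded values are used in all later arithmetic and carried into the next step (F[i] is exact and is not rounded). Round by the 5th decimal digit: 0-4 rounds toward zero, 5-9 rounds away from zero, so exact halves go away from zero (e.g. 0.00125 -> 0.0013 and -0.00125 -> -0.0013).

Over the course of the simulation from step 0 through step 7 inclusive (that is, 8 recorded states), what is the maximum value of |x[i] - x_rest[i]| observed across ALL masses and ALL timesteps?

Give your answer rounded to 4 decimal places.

Step 0: x=[6.0000 9.0000] v=[2.0000 0.0000]
Step 1: x=[6.2800 9.0800] v=[1.4000 0.4000]
Step 2: x=[6.4208 9.2480] v=[0.7040 0.8400]
Step 3: x=[6.4179 9.5029] v=[-0.0147 1.2746]
Step 4: x=[6.2816 9.8344] v=[-0.6813 1.6576]
Step 5: x=[6.0362 10.2238] v=[-1.2271 1.9470]
Step 6: x=[5.7168 10.6457] v=[-1.5968 2.1095]
Step 7: x=[5.3659 11.0704] v=[-1.7544 2.1237]
Max displacement = 1.4208

Answer: 1.4208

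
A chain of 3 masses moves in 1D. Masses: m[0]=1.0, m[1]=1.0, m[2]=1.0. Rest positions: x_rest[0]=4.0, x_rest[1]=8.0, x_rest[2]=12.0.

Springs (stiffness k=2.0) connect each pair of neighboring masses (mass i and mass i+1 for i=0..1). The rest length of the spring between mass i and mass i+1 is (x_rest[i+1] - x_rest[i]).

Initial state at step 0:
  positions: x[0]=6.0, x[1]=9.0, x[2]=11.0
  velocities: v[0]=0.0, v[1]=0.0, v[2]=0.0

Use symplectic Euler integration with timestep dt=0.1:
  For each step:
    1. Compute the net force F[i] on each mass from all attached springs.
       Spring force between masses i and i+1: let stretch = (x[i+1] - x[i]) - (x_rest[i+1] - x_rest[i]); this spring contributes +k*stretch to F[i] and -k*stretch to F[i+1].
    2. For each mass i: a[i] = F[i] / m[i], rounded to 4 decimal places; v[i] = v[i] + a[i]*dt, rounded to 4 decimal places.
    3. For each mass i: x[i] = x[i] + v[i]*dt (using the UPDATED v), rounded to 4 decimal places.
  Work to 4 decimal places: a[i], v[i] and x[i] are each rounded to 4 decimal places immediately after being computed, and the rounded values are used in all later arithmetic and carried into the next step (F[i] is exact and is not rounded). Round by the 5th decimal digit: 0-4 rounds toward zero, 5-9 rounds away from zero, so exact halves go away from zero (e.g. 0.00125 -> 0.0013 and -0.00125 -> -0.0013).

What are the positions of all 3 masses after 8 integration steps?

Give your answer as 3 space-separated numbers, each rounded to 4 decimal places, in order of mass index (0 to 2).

Step 0: x=[6.0000 9.0000 11.0000] v=[0.0000 0.0000 0.0000]
Step 1: x=[5.9800 8.9800 11.0400] v=[-0.2000 -0.2000 0.4000]
Step 2: x=[5.9400 8.9412 11.1188] v=[-0.4000 -0.3880 0.7880]
Step 3: x=[5.8800 8.8859 11.2341] v=[-0.5998 -0.5527 1.1525]
Step 4: x=[5.8001 8.8175 11.3824] v=[-0.7986 -0.6842 1.4829]
Step 5: x=[5.7006 8.7400 11.5594] v=[-0.9951 -0.7747 1.7699]
Step 6: x=[5.5819 8.6581 11.7600] v=[-1.1872 -0.8187 2.0060]
Step 7: x=[5.4447 8.5767 11.9786] v=[-1.3720 -0.8136 2.1856]
Step 8: x=[5.2901 8.5007 12.2091] v=[-1.5456 -0.7596 2.3052]

Answer: 5.2901 8.5007 12.2091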